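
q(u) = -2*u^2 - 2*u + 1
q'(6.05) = -26.20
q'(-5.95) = 21.80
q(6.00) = -83.00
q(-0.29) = 1.41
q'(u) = -4*u - 2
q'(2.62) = -12.48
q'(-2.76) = 9.04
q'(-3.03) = 10.12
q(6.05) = -84.30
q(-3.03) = -11.30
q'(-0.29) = -0.84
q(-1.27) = 0.31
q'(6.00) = -26.00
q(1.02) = -3.12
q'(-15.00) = 58.00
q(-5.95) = -57.90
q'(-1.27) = 3.08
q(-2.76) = -8.72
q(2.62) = -17.97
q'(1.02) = -6.08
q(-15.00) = -419.00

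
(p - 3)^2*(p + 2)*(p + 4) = p^4 - 19*p^2 + 6*p + 72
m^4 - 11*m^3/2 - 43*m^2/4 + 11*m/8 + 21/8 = (m - 7)*(m - 1/2)*(m + 1/2)*(m + 3/2)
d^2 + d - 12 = (d - 3)*(d + 4)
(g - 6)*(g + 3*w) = g^2 + 3*g*w - 6*g - 18*w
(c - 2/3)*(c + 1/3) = c^2 - c/3 - 2/9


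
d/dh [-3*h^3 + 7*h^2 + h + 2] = -9*h^2 + 14*h + 1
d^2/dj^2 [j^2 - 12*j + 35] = 2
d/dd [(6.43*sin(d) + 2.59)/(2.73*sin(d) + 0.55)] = -3.5342*cos(d)/(2.73*sin(d) + 0.55)^2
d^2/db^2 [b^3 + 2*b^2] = 6*b + 4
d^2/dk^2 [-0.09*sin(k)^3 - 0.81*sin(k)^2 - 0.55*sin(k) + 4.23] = 0.6175*sin(k) - 0.2025*sin(3*k) - 1.62*cos(2*k)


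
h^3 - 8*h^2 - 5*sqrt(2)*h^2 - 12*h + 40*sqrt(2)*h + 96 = (h - 8)*(h - 6*sqrt(2))*(h + sqrt(2))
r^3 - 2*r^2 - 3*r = r*(r - 3)*(r + 1)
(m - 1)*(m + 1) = m^2 - 1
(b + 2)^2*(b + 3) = b^3 + 7*b^2 + 16*b + 12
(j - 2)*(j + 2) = j^2 - 4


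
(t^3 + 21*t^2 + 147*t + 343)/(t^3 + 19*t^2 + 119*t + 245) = (t + 7)/(t + 5)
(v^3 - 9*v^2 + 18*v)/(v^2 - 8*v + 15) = v*(v - 6)/(v - 5)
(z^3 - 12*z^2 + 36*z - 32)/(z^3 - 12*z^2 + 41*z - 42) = (z^2 - 10*z + 16)/(z^2 - 10*z + 21)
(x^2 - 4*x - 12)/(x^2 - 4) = (x - 6)/(x - 2)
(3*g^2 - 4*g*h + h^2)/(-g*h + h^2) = (-3*g + h)/h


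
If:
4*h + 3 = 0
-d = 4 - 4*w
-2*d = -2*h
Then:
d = -3/4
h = -3/4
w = 13/16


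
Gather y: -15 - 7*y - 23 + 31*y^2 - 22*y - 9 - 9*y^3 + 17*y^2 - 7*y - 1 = -9*y^3 + 48*y^2 - 36*y - 48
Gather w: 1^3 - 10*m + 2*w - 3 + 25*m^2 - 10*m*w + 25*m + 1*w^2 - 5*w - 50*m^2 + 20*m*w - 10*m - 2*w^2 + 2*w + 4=-25*m^2 + 5*m - w^2 + w*(10*m - 1) + 2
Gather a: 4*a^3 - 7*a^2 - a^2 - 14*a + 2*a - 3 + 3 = 4*a^3 - 8*a^2 - 12*a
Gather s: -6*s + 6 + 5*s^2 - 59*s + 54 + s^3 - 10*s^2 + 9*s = s^3 - 5*s^2 - 56*s + 60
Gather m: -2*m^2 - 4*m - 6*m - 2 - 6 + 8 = -2*m^2 - 10*m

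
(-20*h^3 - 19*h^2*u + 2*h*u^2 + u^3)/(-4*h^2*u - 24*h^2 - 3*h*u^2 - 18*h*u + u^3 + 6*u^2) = (5*h + u)/(u + 6)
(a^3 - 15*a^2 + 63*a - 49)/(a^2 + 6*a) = (a^3 - 15*a^2 + 63*a - 49)/(a*(a + 6))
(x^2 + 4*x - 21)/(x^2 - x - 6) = (x + 7)/(x + 2)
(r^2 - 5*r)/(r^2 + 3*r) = (r - 5)/(r + 3)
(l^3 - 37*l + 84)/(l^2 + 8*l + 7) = (l^2 - 7*l + 12)/(l + 1)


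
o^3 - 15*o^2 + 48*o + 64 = (o - 8)^2*(o + 1)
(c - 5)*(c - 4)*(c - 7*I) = c^3 - 9*c^2 - 7*I*c^2 + 20*c + 63*I*c - 140*I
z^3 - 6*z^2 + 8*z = z*(z - 4)*(z - 2)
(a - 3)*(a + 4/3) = a^2 - 5*a/3 - 4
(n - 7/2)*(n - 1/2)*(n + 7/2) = n^3 - n^2/2 - 49*n/4 + 49/8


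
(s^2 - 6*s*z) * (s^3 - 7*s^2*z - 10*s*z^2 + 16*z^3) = s^5 - 13*s^4*z + 32*s^3*z^2 + 76*s^2*z^3 - 96*s*z^4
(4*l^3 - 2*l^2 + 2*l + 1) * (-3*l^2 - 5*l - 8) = -12*l^5 - 14*l^4 - 28*l^3 + 3*l^2 - 21*l - 8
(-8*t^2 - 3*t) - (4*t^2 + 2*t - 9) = -12*t^2 - 5*t + 9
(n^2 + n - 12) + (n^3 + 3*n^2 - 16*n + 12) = n^3 + 4*n^2 - 15*n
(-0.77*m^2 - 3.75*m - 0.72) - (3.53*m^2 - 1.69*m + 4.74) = -4.3*m^2 - 2.06*m - 5.46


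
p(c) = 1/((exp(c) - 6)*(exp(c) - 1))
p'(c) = -exp(c)/((exp(c) - 6)*(exp(c) - 1)^2) - exp(c)/((exp(c) - 6)^2*(exp(c) - 1))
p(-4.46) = 0.17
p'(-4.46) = 0.00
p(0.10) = -1.94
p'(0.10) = 19.97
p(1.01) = -0.18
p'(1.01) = 0.13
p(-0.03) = 6.73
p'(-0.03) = 222.20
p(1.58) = -0.23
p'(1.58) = -0.68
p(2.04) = 0.09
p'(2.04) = -0.50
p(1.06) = -0.17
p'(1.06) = 0.10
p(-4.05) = 0.17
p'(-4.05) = 0.00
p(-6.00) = 0.17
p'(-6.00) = 0.00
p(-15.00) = 0.17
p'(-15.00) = 0.00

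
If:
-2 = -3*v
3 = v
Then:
No Solution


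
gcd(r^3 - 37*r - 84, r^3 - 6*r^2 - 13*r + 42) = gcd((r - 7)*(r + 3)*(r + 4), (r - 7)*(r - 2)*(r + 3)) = r^2 - 4*r - 21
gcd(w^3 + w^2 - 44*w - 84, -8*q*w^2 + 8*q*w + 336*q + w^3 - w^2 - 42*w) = w^2 - w - 42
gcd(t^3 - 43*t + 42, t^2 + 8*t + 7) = t + 7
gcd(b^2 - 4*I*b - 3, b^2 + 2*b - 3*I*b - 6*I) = b - 3*I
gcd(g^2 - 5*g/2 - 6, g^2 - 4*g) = g - 4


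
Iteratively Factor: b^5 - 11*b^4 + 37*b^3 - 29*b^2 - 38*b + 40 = (b + 1)*(b^4 - 12*b^3 + 49*b^2 - 78*b + 40) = (b - 4)*(b + 1)*(b^3 - 8*b^2 + 17*b - 10) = (b - 5)*(b - 4)*(b + 1)*(b^2 - 3*b + 2) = (b - 5)*(b - 4)*(b - 1)*(b + 1)*(b - 2)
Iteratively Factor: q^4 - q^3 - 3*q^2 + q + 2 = (q - 1)*(q^3 - 3*q - 2) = (q - 2)*(q - 1)*(q^2 + 2*q + 1) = (q - 2)*(q - 1)*(q + 1)*(q + 1)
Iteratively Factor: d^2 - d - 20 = (d + 4)*(d - 5)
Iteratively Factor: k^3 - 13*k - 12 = (k + 1)*(k^2 - k - 12) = (k + 1)*(k + 3)*(k - 4)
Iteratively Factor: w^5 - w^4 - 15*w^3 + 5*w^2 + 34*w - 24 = (w - 4)*(w^4 + 3*w^3 - 3*w^2 - 7*w + 6) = (w - 4)*(w + 2)*(w^3 + w^2 - 5*w + 3) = (w - 4)*(w + 2)*(w + 3)*(w^2 - 2*w + 1) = (w - 4)*(w - 1)*(w + 2)*(w + 3)*(w - 1)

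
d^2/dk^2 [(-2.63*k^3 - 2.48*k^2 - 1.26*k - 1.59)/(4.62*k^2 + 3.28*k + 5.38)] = (95.5252399999997*k^3 - 112.23444*k^2 - 413.39964*k - 54.2662)/(98.611128*k^6 + 210.028896*k^5 + 493.61004*k^4 + 524.44576*k^3 + 574.80996*k^2 + 284.812896*k + 155.720872)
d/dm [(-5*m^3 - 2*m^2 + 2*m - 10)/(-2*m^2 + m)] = 2*(5*m^4 - 5*m^3 + m^2 - 20*m + 5)/(m^2*(4*m^2 - 4*m + 1))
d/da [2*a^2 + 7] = 4*a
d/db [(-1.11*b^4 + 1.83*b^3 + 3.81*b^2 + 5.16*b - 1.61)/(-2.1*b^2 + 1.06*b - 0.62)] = (4.662*b^5 - 7.3728*b^4 + 6.6324*b^3 + 11.4708*b^2 - 11.4864*b - 1.4926)/(4.41*b^4 - 4.452*b^3 + 3.7276*b^2 - 1.3144*b + 0.3844)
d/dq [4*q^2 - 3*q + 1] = 8*q - 3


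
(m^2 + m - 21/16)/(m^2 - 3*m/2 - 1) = (-16*m^2 - 16*m + 21)/(8*(-2*m^2 + 3*m + 2))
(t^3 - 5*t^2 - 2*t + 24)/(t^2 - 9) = (t^2 - 2*t - 8)/(t + 3)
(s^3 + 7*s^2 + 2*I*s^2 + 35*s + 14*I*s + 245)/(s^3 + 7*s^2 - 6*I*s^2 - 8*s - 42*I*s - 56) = (s^2 + 2*I*s + 35)/(s^2 - 6*I*s - 8)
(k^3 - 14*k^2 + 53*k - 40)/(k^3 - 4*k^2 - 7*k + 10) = (k - 8)/(k + 2)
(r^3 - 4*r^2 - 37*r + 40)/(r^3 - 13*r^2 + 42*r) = (r^3 - 4*r^2 - 37*r + 40)/(r*(r^2 - 13*r + 42))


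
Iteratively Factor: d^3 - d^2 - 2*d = (d - 2)*(d^2 + d) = (d - 2)*(d + 1)*(d)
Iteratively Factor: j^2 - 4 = (j + 2)*(j - 2)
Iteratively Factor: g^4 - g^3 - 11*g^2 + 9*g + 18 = (g + 1)*(g^3 - 2*g^2 - 9*g + 18) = (g + 1)*(g + 3)*(g^2 - 5*g + 6) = (g - 2)*(g + 1)*(g + 3)*(g - 3)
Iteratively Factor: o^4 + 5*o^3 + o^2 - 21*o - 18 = (o + 3)*(o^3 + 2*o^2 - 5*o - 6) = (o + 1)*(o + 3)*(o^2 + o - 6) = (o + 1)*(o + 3)^2*(o - 2)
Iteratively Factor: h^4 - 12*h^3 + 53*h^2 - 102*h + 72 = (h - 2)*(h^3 - 10*h^2 + 33*h - 36) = (h - 3)*(h - 2)*(h^2 - 7*h + 12) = (h - 3)^2*(h - 2)*(h - 4)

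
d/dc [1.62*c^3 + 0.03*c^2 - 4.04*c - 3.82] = 4.86*c^2 + 0.06*c - 4.04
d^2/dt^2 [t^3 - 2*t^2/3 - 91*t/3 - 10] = 6*t - 4/3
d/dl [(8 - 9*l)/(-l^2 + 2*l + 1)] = (-9*l^2 + 16*l - 25)/(l^4 - 4*l^3 + 2*l^2 + 4*l + 1)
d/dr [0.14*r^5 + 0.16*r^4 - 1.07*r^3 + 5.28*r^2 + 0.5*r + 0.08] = 0.7*r^4 + 0.64*r^3 - 3.21*r^2 + 10.56*r + 0.5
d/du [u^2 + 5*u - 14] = 2*u + 5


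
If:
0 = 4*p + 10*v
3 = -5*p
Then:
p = -3/5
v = 6/25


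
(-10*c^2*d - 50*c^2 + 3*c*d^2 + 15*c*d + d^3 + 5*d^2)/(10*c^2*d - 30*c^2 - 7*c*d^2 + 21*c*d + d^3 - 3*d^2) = (-5*c*d - 25*c - d^2 - 5*d)/(5*c*d - 15*c - d^2 + 3*d)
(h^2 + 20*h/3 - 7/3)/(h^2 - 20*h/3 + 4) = (3*h^2 + 20*h - 7)/(3*h^2 - 20*h + 12)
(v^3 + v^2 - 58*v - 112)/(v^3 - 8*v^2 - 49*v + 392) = (v + 2)/(v - 7)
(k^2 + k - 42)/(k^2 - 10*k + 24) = (k + 7)/(k - 4)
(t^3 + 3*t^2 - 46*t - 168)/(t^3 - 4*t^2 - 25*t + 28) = (t + 6)/(t - 1)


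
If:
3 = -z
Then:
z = -3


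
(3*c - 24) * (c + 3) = 3*c^2 - 15*c - 72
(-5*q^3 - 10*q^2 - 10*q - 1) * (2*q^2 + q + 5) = -10*q^5 - 25*q^4 - 55*q^3 - 62*q^2 - 51*q - 5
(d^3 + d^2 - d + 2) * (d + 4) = d^4 + 5*d^3 + 3*d^2 - 2*d + 8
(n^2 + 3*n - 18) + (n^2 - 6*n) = 2*n^2 - 3*n - 18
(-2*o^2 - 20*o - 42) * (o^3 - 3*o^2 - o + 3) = -2*o^5 - 14*o^4 + 20*o^3 + 140*o^2 - 18*o - 126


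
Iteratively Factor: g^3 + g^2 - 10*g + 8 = (g - 1)*(g^2 + 2*g - 8) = (g - 1)*(g + 4)*(g - 2)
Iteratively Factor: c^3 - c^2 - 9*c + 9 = (c - 1)*(c^2 - 9) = (c - 3)*(c - 1)*(c + 3)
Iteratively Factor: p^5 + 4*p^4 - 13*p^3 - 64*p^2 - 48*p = (p - 4)*(p^4 + 8*p^3 + 19*p^2 + 12*p) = (p - 4)*(p + 3)*(p^3 + 5*p^2 + 4*p) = (p - 4)*(p + 1)*(p + 3)*(p^2 + 4*p) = p*(p - 4)*(p + 1)*(p + 3)*(p + 4)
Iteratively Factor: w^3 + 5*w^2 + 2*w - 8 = (w - 1)*(w^2 + 6*w + 8) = (w - 1)*(w + 4)*(w + 2)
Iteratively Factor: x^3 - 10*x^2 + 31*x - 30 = (x - 2)*(x^2 - 8*x + 15) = (x - 3)*(x - 2)*(x - 5)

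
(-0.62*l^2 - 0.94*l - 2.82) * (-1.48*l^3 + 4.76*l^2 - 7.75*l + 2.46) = 0.9176*l^5 - 1.56*l^4 + 4.5042*l^3 - 7.6634*l^2 + 19.5426*l - 6.9372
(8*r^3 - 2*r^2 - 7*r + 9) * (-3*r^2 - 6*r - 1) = -24*r^5 - 42*r^4 + 25*r^3 + 17*r^2 - 47*r - 9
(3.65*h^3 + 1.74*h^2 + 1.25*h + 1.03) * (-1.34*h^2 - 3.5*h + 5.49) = -4.891*h^5 - 15.1066*h^4 + 12.2735*h^3 + 3.7974*h^2 + 3.2575*h + 5.6547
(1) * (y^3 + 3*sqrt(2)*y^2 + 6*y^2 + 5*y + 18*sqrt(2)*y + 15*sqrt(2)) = y^3 + 3*sqrt(2)*y^2 + 6*y^2 + 5*y + 18*sqrt(2)*y + 15*sqrt(2)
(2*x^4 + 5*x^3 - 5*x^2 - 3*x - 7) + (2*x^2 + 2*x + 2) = 2*x^4 + 5*x^3 - 3*x^2 - x - 5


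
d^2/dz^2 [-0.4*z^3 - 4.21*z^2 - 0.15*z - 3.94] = -2.4*z - 8.42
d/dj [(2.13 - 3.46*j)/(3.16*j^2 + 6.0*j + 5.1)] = (10.9336*j^2 - 13.4616*j - 30.426)/(9.9856*j^4 + 37.92*j^3 + 68.232*j^2 + 61.2*j + 26.01)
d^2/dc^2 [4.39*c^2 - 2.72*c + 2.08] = 8.78000000000000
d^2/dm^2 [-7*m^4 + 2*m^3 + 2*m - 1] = 12*m*(1 - 7*m)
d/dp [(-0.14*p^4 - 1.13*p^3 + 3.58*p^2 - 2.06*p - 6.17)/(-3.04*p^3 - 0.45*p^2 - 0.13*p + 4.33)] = (0.4256*p^6 + 0.125999999999999*p^5 + 11.4463*p^4 - 14.6558*p^3 - 72.3415*p^2 + 25.4498*p - 9.7219)/(9.2416*p^6 + 2.736*p^5 + 0.9929*p^4 - 26.2094*p^3 - 3.8801*p^2 - 1.1258*p + 18.7489)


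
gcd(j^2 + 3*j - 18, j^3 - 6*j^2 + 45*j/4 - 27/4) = j - 3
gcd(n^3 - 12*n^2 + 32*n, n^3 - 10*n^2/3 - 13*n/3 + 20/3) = n - 4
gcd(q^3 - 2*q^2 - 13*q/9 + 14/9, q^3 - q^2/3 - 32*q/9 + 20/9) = q - 2/3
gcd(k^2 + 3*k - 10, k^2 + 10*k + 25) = k + 5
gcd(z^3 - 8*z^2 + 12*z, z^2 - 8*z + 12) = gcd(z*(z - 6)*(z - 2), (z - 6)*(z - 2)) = z^2 - 8*z + 12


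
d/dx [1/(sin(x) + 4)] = -cos(x)/(sin(x) + 4)^2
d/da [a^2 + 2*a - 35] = 2*a + 2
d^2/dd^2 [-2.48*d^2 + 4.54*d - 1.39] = -4.96000000000000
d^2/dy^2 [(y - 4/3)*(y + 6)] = 2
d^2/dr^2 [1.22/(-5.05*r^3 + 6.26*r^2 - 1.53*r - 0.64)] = ((36.966*r - 15.2744)*(5.05*r^3 - 6.26*r^2 + 1.53*r + 0.64) - 1.22*(15.15*r^2 - 12.52*r + 1.53)*(30.3*r^2 - 25.04*r + 3.06))/(5.05*r^3 - 6.26*r^2 + 1.53*r + 0.64)^3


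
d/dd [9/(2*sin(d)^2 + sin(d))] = -(36/tan(d) + 9*cos(d)/sin(d)^2)/(2*sin(d) + 1)^2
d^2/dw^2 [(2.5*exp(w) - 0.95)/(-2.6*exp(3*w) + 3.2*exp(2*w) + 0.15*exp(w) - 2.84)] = (-67.6000000000001*exp(6*w) + 120.198*exp(5*w) - 116.444*exp(4*w) + 279.351*exp(3*w) - 198.0852*exp(2*w) + 33.490775*exp(w) - 19.7593)*exp(w)/(17.576*exp(9*w) - 64.896*exp(8*w) + 76.83*exp(7*w) + 32.3152*exp(6*w) - 146.2053*exp(5*w) + 80.3832*exp(4*w) + 71.087505*exp(3*w) - 77.23806*exp(2*w) - 3.62952*exp(w) + 22.906304)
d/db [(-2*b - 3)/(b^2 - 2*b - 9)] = 2*(b^2 + 3*b + 6)/(b^4 - 4*b^3 - 14*b^2 + 36*b + 81)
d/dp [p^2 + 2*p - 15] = 2*p + 2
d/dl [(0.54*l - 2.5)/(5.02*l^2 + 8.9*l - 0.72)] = (-2.7108*l^2 + 25.1*l + 21.8612)/(25.2004*l^4 + 89.356*l^3 + 71.9812*l^2 - 12.816*l + 0.5184)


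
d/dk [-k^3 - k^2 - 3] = k*(-3*k - 2)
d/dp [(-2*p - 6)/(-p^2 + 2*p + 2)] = 2*(-p^2 - 6*p + 4)/(p^4 - 4*p^3 + 8*p + 4)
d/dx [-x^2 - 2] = -2*x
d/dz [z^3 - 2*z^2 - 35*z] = 3*z^2 - 4*z - 35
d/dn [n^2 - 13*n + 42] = 2*n - 13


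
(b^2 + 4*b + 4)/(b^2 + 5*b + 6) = (b + 2)/(b + 3)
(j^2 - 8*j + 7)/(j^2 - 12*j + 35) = (j - 1)/(j - 5)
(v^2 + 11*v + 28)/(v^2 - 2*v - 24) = (v + 7)/(v - 6)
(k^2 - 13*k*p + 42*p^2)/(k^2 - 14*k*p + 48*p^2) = (-k + 7*p)/(-k + 8*p)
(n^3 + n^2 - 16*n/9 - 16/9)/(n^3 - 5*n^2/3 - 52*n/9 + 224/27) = 3*(3*n^2 + 7*n + 4)/(9*n^2 - 3*n - 56)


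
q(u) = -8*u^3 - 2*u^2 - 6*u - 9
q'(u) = -24*u^2 - 4*u - 6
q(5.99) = -1836.07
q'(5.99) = -891.08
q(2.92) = -242.75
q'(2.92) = -222.31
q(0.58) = -14.71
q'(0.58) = -16.39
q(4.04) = -593.40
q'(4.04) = -413.88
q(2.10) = -104.51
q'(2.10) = -120.24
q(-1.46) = 20.39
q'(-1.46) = -51.32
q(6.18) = -2010.70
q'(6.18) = -947.34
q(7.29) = -3258.39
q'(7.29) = -1310.62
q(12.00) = -14193.00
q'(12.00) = -3510.00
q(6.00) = -1845.00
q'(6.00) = -894.00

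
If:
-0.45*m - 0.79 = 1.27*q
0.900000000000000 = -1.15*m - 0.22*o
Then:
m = -2.82222222222222*q - 1.75555555555556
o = 14.7525252525253*q + 5.08585858585859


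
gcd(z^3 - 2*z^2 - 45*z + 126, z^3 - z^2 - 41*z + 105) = z^2 + 4*z - 21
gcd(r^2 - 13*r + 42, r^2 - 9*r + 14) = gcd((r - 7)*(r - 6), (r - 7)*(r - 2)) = r - 7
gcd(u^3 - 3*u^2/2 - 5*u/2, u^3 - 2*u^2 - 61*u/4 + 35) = u - 5/2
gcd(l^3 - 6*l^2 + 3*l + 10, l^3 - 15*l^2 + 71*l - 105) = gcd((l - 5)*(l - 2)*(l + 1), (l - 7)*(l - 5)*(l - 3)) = l - 5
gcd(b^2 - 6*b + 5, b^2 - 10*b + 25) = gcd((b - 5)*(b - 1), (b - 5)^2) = b - 5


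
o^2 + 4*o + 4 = (o + 2)^2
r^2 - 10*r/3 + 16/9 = (r - 8/3)*(r - 2/3)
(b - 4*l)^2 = b^2 - 8*b*l + 16*l^2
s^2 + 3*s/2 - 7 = (s - 2)*(s + 7/2)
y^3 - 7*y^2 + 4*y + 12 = (y - 6)*(y - 2)*(y + 1)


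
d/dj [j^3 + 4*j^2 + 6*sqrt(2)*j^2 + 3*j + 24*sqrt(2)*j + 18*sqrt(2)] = 3*j^2 + 8*j + 12*sqrt(2)*j + 3 + 24*sqrt(2)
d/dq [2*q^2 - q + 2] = 4*q - 1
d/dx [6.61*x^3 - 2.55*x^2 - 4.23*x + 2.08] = 19.83*x^2 - 5.1*x - 4.23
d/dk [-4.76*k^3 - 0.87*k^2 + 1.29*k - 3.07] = -14.28*k^2 - 1.74*k + 1.29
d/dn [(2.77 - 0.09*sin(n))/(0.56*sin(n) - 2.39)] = -1.3361*cos(n)/(0.56*sin(n) - 2.39)^2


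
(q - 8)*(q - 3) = q^2 - 11*q + 24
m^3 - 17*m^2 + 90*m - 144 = (m - 8)*(m - 6)*(m - 3)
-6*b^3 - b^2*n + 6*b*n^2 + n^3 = (-b + n)*(b + n)*(6*b + n)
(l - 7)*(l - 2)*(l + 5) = l^3 - 4*l^2 - 31*l + 70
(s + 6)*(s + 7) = s^2 + 13*s + 42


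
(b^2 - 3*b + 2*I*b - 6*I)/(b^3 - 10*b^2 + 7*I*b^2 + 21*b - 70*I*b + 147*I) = (b + 2*I)/(b^2 + 7*b*(-1 + I) - 49*I)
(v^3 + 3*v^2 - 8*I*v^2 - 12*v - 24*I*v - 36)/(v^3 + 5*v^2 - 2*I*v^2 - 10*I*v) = (v^2 + 3*v*(1 - 2*I) - 18*I)/(v*(v + 5))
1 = 1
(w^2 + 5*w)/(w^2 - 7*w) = (w + 5)/(w - 7)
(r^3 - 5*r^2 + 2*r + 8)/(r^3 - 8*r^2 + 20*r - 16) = (r + 1)/(r - 2)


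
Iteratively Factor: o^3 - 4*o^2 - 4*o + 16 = (o + 2)*(o^2 - 6*o + 8) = (o - 2)*(o + 2)*(o - 4)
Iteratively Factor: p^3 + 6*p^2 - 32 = (p - 2)*(p^2 + 8*p + 16) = (p - 2)*(p + 4)*(p + 4)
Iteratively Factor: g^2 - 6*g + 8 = (g - 4)*(g - 2)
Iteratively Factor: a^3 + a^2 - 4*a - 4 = (a + 2)*(a^2 - a - 2) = (a - 2)*(a + 2)*(a + 1)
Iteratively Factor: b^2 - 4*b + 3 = (b - 1)*(b - 3)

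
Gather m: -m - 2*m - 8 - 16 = -3*m - 24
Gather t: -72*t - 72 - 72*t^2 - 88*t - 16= -72*t^2 - 160*t - 88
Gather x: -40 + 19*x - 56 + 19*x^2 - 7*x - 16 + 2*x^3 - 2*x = 2*x^3 + 19*x^2 + 10*x - 112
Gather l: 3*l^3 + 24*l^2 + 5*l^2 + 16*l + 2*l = 3*l^3 + 29*l^2 + 18*l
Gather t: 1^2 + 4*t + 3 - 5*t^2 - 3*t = -5*t^2 + t + 4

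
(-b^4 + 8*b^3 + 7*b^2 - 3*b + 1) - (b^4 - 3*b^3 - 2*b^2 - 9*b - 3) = -2*b^4 + 11*b^3 + 9*b^2 + 6*b + 4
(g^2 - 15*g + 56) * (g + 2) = g^3 - 13*g^2 + 26*g + 112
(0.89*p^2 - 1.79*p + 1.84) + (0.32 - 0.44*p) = 0.89*p^2 - 2.23*p + 2.16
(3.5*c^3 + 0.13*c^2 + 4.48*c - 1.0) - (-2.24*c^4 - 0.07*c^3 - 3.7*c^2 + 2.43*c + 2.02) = 2.24*c^4 + 3.57*c^3 + 3.83*c^2 + 2.05*c - 3.02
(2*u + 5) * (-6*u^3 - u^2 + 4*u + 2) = -12*u^4 - 32*u^3 + 3*u^2 + 24*u + 10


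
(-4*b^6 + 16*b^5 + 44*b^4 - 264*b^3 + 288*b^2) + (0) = -4*b^6 + 16*b^5 + 44*b^4 - 264*b^3 + 288*b^2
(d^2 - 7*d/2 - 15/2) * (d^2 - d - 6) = d^4 - 9*d^3/2 - 10*d^2 + 57*d/2 + 45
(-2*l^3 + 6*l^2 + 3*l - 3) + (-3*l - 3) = -2*l^3 + 6*l^2 - 6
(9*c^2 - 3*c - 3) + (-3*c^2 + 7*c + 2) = 6*c^2 + 4*c - 1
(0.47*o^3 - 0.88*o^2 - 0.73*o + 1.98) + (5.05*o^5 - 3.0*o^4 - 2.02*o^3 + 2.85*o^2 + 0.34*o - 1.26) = 5.05*o^5 - 3.0*o^4 - 1.55*o^3 + 1.97*o^2 - 0.39*o + 0.72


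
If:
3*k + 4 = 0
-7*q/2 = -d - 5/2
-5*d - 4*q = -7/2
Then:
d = 9/86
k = -4/3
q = 32/43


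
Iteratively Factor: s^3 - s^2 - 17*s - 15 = (s + 1)*(s^2 - 2*s - 15) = (s - 5)*(s + 1)*(s + 3)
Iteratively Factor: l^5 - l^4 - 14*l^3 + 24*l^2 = (l)*(l^4 - l^3 - 14*l^2 + 24*l) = l*(l - 3)*(l^3 + 2*l^2 - 8*l) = l*(l - 3)*(l - 2)*(l^2 + 4*l) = l*(l - 3)*(l - 2)*(l + 4)*(l)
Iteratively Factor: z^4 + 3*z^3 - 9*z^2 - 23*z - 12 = (z + 4)*(z^3 - z^2 - 5*z - 3) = (z - 3)*(z + 4)*(z^2 + 2*z + 1) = (z - 3)*(z + 1)*(z + 4)*(z + 1)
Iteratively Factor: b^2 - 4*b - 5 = (b - 5)*(b + 1)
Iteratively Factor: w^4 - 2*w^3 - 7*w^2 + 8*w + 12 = (w + 2)*(w^3 - 4*w^2 + w + 6) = (w + 1)*(w + 2)*(w^2 - 5*w + 6) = (w - 2)*(w + 1)*(w + 2)*(w - 3)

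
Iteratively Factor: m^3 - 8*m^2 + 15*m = (m - 5)*(m^2 - 3*m) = m*(m - 5)*(m - 3)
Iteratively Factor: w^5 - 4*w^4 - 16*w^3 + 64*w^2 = (w)*(w^4 - 4*w^3 - 16*w^2 + 64*w) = w*(w + 4)*(w^3 - 8*w^2 + 16*w) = w^2*(w + 4)*(w^2 - 8*w + 16) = w^2*(w - 4)*(w + 4)*(w - 4)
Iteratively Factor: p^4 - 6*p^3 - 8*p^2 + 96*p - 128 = (p + 4)*(p^3 - 10*p^2 + 32*p - 32) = (p - 4)*(p + 4)*(p^2 - 6*p + 8) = (p - 4)^2*(p + 4)*(p - 2)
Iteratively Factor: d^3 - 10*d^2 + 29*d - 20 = (d - 1)*(d^2 - 9*d + 20) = (d - 5)*(d - 1)*(d - 4)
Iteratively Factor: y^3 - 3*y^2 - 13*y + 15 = (y - 5)*(y^2 + 2*y - 3) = (y - 5)*(y - 1)*(y + 3)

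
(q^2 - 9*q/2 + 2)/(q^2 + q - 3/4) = 2*(q - 4)/(2*q + 3)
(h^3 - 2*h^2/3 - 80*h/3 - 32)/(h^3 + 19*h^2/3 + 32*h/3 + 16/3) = (h - 6)/(h + 1)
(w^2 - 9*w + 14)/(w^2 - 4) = (w - 7)/(w + 2)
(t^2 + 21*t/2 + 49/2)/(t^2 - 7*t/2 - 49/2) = (t + 7)/(t - 7)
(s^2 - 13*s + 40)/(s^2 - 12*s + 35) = (s - 8)/(s - 7)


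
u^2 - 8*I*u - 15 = (u - 5*I)*(u - 3*I)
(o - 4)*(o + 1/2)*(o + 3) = o^3 - o^2/2 - 25*o/2 - 6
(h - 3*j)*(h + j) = h^2 - 2*h*j - 3*j^2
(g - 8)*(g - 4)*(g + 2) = g^3 - 10*g^2 + 8*g + 64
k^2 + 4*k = k*(k + 4)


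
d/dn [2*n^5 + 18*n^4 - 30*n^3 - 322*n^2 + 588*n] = 10*n^4 + 72*n^3 - 90*n^2 - 644*n + 588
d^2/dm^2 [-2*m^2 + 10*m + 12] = -4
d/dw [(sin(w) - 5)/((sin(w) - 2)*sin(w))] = (-cos(w) + 10/tan(w) - 10*cos(w)/sin(w)^2)/(sin(w) - 2)^2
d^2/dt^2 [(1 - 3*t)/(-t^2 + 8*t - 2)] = 2*((25 - 9*t)*(t^2 - 8*t + 2) + 4*(t - 4)^2*(3*t - 1))/(t^2 - 8*t + 2)^3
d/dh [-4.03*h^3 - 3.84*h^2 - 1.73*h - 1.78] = -12.09*h^2 - 7.68*h - 1.73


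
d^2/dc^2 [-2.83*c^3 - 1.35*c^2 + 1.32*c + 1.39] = -16.98*c - 2.7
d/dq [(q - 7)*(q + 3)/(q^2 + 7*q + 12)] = 11/(q^2 + 8*q + 16)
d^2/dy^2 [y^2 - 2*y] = 2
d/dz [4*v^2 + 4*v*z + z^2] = 4*v + 2*z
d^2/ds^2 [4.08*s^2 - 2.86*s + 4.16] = 8.16000000000000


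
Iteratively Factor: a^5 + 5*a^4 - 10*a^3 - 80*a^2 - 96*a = (a + 2)*(a^4 + 3*a^3 - 16*a^2 - 48*a) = (a + 2)*(a + 3)*(a^3 - 16*a) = (a - 4)*(a + 2)*(a + 3)*(a^2 + 4*a) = a*(a - 4)*(a + 2)*(a + 3)*(a + 4)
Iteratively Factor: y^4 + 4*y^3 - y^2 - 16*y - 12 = (y + 2)*(y^3 + 2*y^2 - 5*y - 6) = (y + 1)*(y + 2)*(y^2 + y - 6) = (y - 2)*(y + 1)*(y + 2)*(y + 3)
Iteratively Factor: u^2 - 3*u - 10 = (u + 2)*(u - 5)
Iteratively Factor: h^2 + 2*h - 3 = (h - 1)*(h + 3)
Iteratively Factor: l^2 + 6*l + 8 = (l + 2)*(l + 4)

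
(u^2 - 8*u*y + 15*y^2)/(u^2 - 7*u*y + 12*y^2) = (-u + 5*y)/(-u + 4*y)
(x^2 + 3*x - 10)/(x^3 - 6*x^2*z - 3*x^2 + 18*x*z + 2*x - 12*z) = (x + 5)/(x^2 - 6*x*z - x + 6*z)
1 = 1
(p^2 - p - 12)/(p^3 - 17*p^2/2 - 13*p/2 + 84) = 2*(p - 4)/(2*p^2 - 23*p + 56)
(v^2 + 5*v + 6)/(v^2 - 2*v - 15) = (v + 2)/(v - 5)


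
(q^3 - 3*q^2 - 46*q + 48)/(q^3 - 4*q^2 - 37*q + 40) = (q + 6)/(q + 5)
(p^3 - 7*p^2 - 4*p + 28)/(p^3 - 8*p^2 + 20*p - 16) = (p^2 - 5*p - 14)/(p^2 - 6*p + 8)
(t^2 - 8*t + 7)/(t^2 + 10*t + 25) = (t^2 - 8*t + 7)/(t^2 + 10*t + 25)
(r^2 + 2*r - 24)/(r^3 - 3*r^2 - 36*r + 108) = (r - 4)/(r^2 - 9*r + 18)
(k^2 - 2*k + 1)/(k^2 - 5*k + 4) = (k - 1)/(k - 4)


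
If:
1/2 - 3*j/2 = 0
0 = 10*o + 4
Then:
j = 1/3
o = -2/5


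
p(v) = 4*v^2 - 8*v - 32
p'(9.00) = 64.00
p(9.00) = 220.00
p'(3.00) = 16.00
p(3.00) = -20.00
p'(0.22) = -6.24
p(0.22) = -33.57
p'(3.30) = 18.40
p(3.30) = -14.84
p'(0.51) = -3.92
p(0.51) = -35.04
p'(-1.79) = -22.32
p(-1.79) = -4.86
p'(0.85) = -1.20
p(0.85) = -35.91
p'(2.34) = 10.72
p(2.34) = -28.82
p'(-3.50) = -36.00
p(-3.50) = 45.00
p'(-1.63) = -21.04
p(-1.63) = -8.33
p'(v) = 8*v - 8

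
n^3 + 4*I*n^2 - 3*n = n*(n + I)*(n + 3*I)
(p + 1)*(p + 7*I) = p^2 + p + 7*I*p + 7*I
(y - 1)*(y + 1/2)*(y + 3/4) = y^3 + y^2/4 - 7*y/8 - 3/8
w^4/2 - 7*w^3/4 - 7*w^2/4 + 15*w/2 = w*(w/2 + 1)*(w - 3)*(w - 5/2)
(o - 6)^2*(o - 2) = o^3 - 14*o^2 + 60*o - 72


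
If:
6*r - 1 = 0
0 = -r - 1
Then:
No Solution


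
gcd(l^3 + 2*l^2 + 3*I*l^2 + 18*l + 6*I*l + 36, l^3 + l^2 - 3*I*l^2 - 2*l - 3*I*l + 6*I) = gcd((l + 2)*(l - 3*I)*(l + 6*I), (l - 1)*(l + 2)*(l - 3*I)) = l^2 + l*(2 - 3*I) - 6*I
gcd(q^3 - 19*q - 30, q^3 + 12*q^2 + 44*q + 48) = q + 2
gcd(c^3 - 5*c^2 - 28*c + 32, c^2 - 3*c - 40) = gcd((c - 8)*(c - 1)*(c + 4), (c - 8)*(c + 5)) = c - 8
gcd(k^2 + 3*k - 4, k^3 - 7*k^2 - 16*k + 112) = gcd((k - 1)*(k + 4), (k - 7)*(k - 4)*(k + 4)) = k + 4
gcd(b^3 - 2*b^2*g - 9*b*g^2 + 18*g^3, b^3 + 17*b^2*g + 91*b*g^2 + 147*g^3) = b + 3*g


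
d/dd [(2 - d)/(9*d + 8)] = -26/(9*d + 8)^2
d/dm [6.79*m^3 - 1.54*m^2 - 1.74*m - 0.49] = 20.37*m^2 - 3.08*m - 1.74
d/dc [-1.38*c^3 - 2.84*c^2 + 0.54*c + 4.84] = -4.14*c^2 - 5.68*c + 0.54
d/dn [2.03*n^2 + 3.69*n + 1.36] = 4.06*n + 3.69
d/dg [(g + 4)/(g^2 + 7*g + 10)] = (g^2 + 7*g - (g + 4)*(2*g + 7) + 10)/(g^2 + 7*g + 10)^2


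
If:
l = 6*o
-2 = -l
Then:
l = 2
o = 1/3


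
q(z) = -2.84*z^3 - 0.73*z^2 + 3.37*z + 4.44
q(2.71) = -48.31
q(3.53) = -117.68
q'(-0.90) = -2.22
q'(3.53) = -107.95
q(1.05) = 3.89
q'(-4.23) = -142.90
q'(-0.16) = 3.39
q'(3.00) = -77.69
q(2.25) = -24.02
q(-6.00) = 571.38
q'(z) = -8.52*z^2 - 1.46*z + 3.37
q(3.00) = -68.70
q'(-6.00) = -294.59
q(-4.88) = 300.66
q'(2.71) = -63.16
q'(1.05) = -7.56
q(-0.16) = 3.89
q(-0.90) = 2.89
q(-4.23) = 192.07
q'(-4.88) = -192.40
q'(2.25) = -43.05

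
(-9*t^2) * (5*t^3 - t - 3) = -45*t^5 + 9*t^3 + 27*t^2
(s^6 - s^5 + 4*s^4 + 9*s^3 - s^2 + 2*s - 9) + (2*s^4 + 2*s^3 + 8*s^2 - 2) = s^6 - s^5 + 6*s^4 + 11*s^3 + 7*s^2 + 2*s - 11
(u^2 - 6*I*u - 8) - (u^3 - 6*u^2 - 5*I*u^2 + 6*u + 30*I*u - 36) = -u^3 + 7*u^2 + 5*I*u^2 - 6*u - 36*I*u + 28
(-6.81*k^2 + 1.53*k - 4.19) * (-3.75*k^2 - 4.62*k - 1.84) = 25.5375*k^4 + 25.7247*k^3 + 21.1743*k^2 + 16.5426*k + 7.7096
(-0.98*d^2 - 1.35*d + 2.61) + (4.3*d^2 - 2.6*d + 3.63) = 3.32*d^2 - 3.95*d + 6.24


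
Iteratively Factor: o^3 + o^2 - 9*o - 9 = (o + 3)*(o^2 - 2*o - 3) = (o + 1)*(o + 3)*(o - 3)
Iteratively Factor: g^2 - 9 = (g + 3)*(g - 3)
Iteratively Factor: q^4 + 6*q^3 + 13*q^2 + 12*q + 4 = (q + 1)*(q^3 + 5*q^2 + 8*q + 4) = (q + 1)*(q + 2)*(q^2 + 3*q + 2) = (q + 1)^2*(q + 2)*(q + 2)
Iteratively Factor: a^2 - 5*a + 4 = (a - 1)*(a - 4)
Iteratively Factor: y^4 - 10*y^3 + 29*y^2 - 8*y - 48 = (y - 3)*(y^3 - 7*y^2 + 8*y + 16) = (y - 4)*(y - 3)*(y^2 - 3*y - 4) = (y - 4)*(y - 3)*(y + 1)*(y - 4)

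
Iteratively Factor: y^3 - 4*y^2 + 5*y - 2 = (y - 2)*(y^2 - 2*y + 1) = (y - 2)*(y - 1)*(y - 1)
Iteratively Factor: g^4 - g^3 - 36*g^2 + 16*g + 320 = (g + 4)*(g^3 - 5*g^2 - 16*g + 80) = (g - 4)*(g + 4)*(g^2 - g - 20) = (g - 5)*(g - 4)*(g + 4)*(g + 4)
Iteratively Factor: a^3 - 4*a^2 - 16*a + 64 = (a - 4)*(a^2 - 16) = (a - 4)*(a + 4)*(a - 4)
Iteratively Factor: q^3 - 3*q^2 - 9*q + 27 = (q - 3)*(q^2 - 9) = (q - 3)*(q + 3)*(q - 3)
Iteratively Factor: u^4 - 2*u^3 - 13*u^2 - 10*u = (u)*(u^3 - 2*u^2 - 13*u - 10) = u*(u - 5)*(u^2 + 3*u + 2) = u*(u - 5)*(u + 2)*(u + 1)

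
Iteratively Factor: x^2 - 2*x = (x - 2)*(x)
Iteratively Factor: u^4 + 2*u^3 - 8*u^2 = (u)*(u^3 + 2*u^2 - 8*u) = u*(u + 4)*(u^2 - 2*u) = u*(u - 2)*(u + 4)*(u)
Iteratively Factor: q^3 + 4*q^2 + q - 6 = (q + 3)*(q^2 + q - 2) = (q - 1)*(q + 3)*(q + 2)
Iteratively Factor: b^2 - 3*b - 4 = (b - 4)*(b + 1)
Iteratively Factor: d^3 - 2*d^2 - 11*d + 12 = (d - 1)*(d^2 - d - 12) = (d - 1)*(d + 3)*(d - 4)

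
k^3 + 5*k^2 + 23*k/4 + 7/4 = (k + 1/2)*(k + 1)*(k + 7/2)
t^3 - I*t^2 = t^2*(t - I)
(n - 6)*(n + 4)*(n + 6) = n^3 + 4*n^2 - 36*n - 144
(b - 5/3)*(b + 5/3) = b^2 - 25/9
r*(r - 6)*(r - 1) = r^3 - 7*r^2 + 6*r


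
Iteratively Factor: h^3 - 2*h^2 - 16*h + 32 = (h + 4)*(h^2 - 6*h + 8) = (h - 2)*(h + 4)*(h - 4)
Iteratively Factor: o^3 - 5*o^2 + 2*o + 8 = (o + 1)*(o^2 - 6*o + 8) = (o - 2)*(o + 1)*(o - 4)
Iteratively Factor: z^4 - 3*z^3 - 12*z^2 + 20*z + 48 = (z - 4)*(z^3 + z^2 - 8*z - 12) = (z - 4)*(z + 2)*(z^2 - z - 6) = (z - 4)*(z + 2)^2*(z - 3)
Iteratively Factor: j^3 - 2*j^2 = (j)*(j^2 - 2*j) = j^2*(j - 2)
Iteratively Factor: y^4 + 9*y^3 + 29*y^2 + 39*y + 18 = (y + 3)*(y^3 + 6*y^2 + 11*y + 6) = (y + 2)*(y + 3)*(y^2 + 4*y + 3) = (y + 2)*(y + 3)^2*(y + 1)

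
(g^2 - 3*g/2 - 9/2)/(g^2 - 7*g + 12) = (g + 3/2)/(g - 4)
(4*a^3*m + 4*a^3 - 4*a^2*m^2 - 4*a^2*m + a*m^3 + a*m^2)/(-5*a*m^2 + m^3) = a*(-4*a^2*m - 4*a^2 + 4*a*m^2 + 4*a*m - m^3 - m^2)/(m^2*(5*a - m))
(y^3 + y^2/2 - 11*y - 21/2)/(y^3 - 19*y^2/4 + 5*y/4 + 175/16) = 8*(y^2 + 4*y + 3)/(8*y^2 - 10*y - 25)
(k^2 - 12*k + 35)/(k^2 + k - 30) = (k - 7)/(k + 6)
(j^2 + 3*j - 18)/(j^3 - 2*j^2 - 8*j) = (-j^2 - 3*j + 18)/(j*(-j^2 + 2*j + 8))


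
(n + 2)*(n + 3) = n^2 + 5*n + 6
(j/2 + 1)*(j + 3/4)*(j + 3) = j^3/2 + 23*j^2/8 + 39*j/8 + 9/4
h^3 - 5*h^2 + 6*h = h*(h - 3)*(h - 2)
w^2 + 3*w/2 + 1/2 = (w + 1/2)*(w + 1)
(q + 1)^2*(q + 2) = q^3 + 4*q^2 + 5*q + 2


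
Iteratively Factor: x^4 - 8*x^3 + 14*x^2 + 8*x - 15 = (x + 1)*(x^3 - 9*x^2 + 23*x - 15) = (x - 5)*(x + 1)*(x^2 - 4*x + 3) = (x - 5)*(x - 1)*(x + 1)*(x - 3)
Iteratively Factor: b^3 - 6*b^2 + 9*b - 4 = (b - 4)*(b^2 - 2*b + 1) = (b - 4)*(b - 1)*(b - 1)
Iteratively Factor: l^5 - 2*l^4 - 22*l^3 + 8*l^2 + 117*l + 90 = (l + 3)*(l^4 - 5*l^3 - 7*l^2 + 29*l + 30) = (l + 1)*(l + 3)*(l^3 - 6*l^2 - l + 30) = (l + 1)*(l + 2)*(l + 3)*(l^2 - 8*l + 15) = (l - 3)*(l + 1)*(l + 2)*(l + 3)*(l - 5)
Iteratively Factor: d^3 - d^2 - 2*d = (d)*(d^2 - d - 2) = d*(d - 2)*(d + 1)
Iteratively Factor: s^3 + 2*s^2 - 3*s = (s + 3)*(s^2 - s) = (s - 1)*(s + 3)*(s)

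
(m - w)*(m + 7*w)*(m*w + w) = m^3*w + 6*m^2*w^2 + m^2*w - 7*m*w^3 + 6*m*w^2 - 7*w^3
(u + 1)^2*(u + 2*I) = u^3 + 2*u^2 + 2*I*u^2 + u + 4*I*u + 2*I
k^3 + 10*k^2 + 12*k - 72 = (k - 2)*(k + 6)^2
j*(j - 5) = j^2 - 5*j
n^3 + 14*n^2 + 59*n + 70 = (n + 2)*(n + 5)*(n + 7)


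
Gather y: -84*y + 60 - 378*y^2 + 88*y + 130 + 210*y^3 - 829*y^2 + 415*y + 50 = 210*y^3 - 1207*y^2 + 419*y + 240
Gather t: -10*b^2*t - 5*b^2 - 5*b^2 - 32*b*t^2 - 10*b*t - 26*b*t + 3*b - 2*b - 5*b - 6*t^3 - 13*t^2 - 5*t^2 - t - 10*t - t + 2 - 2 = -10*b^2 - 4*b - 6*t^3 + t^2*(-32*b - 18) + t*(-10*b^2 - 36*b - 12)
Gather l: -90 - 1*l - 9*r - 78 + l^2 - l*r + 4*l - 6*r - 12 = l^2 + l*(3 - r) - 15*r - 180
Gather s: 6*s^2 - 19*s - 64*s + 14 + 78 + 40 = 6*s^2 - 83*s + 132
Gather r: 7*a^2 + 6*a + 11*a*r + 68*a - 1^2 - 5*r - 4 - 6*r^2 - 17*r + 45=7*a^2 + 74*a - 6*r^2 + r*(11*a - 22) + 40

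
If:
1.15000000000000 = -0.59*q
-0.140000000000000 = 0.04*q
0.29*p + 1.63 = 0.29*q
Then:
No Solution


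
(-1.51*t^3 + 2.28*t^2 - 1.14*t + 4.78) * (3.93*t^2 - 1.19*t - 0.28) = -5.9343*t^5 + 10.7573*t^4 - 6.7706*t^3 + 19.5036*t^2 - 5.369*t - 1.3384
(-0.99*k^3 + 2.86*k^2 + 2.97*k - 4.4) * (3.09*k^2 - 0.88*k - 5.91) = -3.0591*k^5 + 9.7086*k^4 + 12.5114*k^3 - 33.1122*k^2 - 13.6807*k + 26.004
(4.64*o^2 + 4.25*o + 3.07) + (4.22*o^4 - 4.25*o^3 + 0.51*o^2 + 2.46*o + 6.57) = 4.22*o^4 - 4.25*o^3 + 5.15*o^2 + 6.71*o + 9.64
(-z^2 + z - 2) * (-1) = z^2 - z + 2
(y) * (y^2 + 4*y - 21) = y^3 + 4*y^2 - 21*y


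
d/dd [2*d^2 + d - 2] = 4*d + 1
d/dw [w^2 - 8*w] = 2*w - 8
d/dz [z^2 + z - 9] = 2*z + 1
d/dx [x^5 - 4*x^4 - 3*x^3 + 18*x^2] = x*(5*x^3 - 16*x^2 - 9*x + 36)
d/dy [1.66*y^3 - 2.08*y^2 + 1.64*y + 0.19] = 4.98*y^2 - 4.16*y + 1.64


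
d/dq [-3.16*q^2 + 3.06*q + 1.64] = 3.06 - 6.32*q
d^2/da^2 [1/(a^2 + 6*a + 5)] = 2*(-a^2 - 6*a + 4*(a + 3)^2 - 5)/(a^2 + 6*a + 5)^3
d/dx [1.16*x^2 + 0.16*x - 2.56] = 2.32*x + 0.16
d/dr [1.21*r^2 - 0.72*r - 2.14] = 2.42*r - 0.72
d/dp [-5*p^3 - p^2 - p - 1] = -15*p^2 - 2*p - 1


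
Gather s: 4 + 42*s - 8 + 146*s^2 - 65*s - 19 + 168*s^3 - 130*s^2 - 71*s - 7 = 168*s^3 + 16*s^2 - 94*s - 30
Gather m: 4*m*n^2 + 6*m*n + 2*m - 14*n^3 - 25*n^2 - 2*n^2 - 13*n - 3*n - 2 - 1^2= m*(4*n^2 + 6*n + 2) - 14*n^3 - 27*n^2 - 16*n - 3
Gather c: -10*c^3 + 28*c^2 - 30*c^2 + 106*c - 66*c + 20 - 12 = -10*c^3 - 2*c^2 + 40*c + 8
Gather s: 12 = 12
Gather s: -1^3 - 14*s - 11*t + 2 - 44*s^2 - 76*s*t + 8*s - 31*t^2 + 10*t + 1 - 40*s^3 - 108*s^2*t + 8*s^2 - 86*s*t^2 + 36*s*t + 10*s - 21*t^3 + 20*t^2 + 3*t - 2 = -40*s^3 + s^2*(-108*t - 36) + s*(-86*t^2 - 40*t + 4) - 21*t^3 - 11*t^2 + 2*t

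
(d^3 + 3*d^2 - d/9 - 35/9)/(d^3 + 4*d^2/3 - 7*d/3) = (d + 5/3)/d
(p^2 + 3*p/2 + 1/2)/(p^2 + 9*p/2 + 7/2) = (2*p + 1)/(2*p + 7)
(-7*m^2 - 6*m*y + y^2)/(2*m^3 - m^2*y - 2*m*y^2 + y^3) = (-7*m + y)/(2*m^2 - 3*m*y + y^2)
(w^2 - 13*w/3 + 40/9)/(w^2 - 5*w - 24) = (-9*w^2 + 39*w - 40)/(9*(-w^2 + 5*w + 24))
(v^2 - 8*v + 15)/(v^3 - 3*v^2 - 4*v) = (-v^2 + 8*v - 15)/(v*(-v^2 + 3*v + 4))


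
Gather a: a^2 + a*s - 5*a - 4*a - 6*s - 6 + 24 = a^2 + a*(s - 9) - 6*s + 18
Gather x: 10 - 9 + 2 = 3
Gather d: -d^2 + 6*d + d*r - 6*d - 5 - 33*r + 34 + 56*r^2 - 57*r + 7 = -d^2 + d*r + 56*r^2 - 90*r + 36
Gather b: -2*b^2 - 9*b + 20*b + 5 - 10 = -2*b^2 + 11*b - 5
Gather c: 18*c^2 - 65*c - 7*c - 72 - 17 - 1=18*c^2 - 72*c - 90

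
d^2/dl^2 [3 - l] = 0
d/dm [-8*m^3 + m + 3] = 1 - 24*m^2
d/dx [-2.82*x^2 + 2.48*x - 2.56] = 2.48 - 5.64*x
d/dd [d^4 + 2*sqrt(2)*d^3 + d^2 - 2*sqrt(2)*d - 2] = 4*d^3 + 6*sqrt(2)*d^2 + 2*d - 2*sqrt(2)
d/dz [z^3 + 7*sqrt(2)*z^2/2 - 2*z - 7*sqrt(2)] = 3*z^2 + 7*sqrt(2)*z - 2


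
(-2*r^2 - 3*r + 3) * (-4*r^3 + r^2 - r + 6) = 8*r^5 + 10*r^4 - 13*r^3 - 6*r^2 - 21*r + 18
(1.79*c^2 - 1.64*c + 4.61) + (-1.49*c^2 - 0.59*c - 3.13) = 0.3*c^2 - 2.23*c + 1.48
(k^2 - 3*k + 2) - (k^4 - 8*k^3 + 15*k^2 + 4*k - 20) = -k^4 + 8*k^3 - 14*k^2 - 7*k + 22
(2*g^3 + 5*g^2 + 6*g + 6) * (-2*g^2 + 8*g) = -4*g^5 + 6*g^4 + 28*g^3 + 36*g^2 + 48*g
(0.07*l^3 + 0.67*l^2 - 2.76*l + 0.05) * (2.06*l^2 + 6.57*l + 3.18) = 0.1442*l^5 + 1.8401*l^4 - 1.0611*l^3 - 15.8996*l^2 - 8.4483*l + 0.159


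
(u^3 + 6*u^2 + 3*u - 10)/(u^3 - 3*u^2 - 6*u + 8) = (u + 5)/(u - 4)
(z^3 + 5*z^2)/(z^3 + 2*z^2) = (z + 5)/(z + 2)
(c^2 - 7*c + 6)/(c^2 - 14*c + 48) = (c - 1)/(c - 8)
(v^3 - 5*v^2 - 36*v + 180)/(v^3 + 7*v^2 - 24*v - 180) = (v - 6)/(v + 6)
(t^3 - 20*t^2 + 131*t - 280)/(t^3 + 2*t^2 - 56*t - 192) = (t^2 - 12*t + 35)/(t^2 + 10*t + 24)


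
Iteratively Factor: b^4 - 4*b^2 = (b)*(b^3 - 4*b) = b*(b - 2)*(b^2 + 2*b) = b^2*(b - 2)*(b + 2)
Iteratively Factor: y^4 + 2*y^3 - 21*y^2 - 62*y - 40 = (y + 2)*(y^3 - 21*y - 20) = (y - 5)*(y + 2)*(y^2 + 5*y + 4) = (y - 5)*(y + 2)*(y + 4)*(y + 1)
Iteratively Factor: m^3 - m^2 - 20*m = (m - 5)*(m^2 + 4*m) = m*(m - 5)*(m + 4)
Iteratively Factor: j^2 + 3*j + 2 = (j + 1)*(j + 2)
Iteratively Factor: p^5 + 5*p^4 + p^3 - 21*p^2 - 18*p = (p + 3)*(p^4 + 2*p^3 - 5*p^2 - 6*p) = (p + 3)^2*(p^3 - p^2 - 2*p) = (p + 1)*(p + 3)^2*(p^2 - 2*p) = p*(p + 1)*(p + 3)^2*(p - 2)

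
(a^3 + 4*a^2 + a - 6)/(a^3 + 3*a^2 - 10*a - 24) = (a^2 + 2*a - 3)/(a^2 + a - 12)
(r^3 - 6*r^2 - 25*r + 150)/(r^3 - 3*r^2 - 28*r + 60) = (r - 5)/(r - 2)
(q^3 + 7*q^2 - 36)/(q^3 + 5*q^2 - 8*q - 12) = (q + 3)/(q + 1)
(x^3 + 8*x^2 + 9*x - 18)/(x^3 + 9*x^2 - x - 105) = (x^3 + 8*x^2 + 9*x - 18)/(x^3 + 9*x^2 - x - 105)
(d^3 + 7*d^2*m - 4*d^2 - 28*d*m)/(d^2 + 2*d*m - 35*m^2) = d*(d - 4)/(d - 5*m)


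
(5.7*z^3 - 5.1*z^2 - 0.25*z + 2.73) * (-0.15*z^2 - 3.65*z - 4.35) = -0.855*z^5 - 20.04*z^4 - 6.1425*z^3 + 22.688*z^2 - 8.877*z - 11.8755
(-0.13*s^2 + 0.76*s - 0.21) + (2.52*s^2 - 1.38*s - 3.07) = 2.39*s^2 - 0.62*s - 3.28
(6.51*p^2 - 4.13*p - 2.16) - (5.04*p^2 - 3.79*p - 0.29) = 1.47*p^2 - 0.34*p - 1.87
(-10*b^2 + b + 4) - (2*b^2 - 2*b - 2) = -12*b^2 + 3*b + 6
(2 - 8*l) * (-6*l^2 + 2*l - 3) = 48*l^3 - 28*l^2 + 28*l - 6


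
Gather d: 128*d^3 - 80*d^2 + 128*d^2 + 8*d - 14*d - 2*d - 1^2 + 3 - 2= 128*d^3 + 48*d^2 - 8*d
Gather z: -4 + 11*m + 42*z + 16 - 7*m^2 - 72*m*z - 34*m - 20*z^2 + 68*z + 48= -7*m^2 - 23*m - 20*z^2 + z*(110 - 72*m) + 60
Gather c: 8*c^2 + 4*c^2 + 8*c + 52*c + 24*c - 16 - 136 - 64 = 12*c^2 + 84*c - 216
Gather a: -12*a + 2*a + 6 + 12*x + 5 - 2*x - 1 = -10*a + 10*x + 10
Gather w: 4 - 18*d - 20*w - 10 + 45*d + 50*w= 27*d + 30*w - 6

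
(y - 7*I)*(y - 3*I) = y^2 - 10*I*y - 21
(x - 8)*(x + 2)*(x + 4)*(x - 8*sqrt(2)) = x^4 - 8*sqrt(2)*x^3 - 2*x^3 - 40*x^2 + 16*sqrt(2)*x^2 - 64*x + 320*sqrt(2)*x + 512*sqrt(2)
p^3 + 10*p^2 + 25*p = p*(p + 5)^2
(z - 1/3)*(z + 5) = z^2 + 14*z/3 - 5/3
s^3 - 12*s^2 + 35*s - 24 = (s - 8)*(s - 3)*(s - 1)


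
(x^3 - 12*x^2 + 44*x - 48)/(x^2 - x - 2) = (x^2 - 10*x + 24)/(x + 1)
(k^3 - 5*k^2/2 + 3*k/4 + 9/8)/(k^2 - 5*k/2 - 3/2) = (k^2 - 3*k + 9/4)/(k - 3)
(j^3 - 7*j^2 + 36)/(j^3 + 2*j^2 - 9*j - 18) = (j - 6)/(j + 3)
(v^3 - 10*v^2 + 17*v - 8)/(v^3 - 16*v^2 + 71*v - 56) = (v - 1)/(v - 7)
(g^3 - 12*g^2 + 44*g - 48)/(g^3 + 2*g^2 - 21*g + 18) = (g^3 - 12*g^2 + 44*g - 48)/(g^3 + 2*g^2 - 21*g + 18)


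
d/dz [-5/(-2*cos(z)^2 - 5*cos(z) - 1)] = 5*(4*cos(z) + 5)*sin(z)/(5*cos(z) + cos(2*z) + 2)^2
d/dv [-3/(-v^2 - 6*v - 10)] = 6*(-v - 3)/(v^2 + 6*v + 10)^2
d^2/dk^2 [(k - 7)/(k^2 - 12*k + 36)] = 2*(k - 9)/(k^4 - 24*k^3 + 216*k^2 - 864*k + 1296)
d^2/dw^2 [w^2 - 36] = 2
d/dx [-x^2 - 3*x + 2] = -2*x - 3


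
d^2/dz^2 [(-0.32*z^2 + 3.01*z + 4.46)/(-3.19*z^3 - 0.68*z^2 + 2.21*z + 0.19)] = (6.512704*z^6 - 183.780366*z^5 - 570.264816*z^4 - 196.341038*z^3 + 154.637232*z^2 + 21.66234*z - 42.167734)/(32.461759*z^9 + 20.759244*z^8 - 63.042375*z^7 - 34.249537*z^6 + 41.202237*z^5 + 17.736882*z^4 - 8.735192*z^3 - 2.710293*z^2 - 0.239343*z - 0.006859)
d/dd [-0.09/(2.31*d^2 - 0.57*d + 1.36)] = (0.4158*d - 0.0513)/(2.31*d^2 - 0.57*d + 1.36)^2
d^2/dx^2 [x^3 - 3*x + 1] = 6*x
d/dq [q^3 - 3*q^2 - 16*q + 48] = 3*q^2 - 6*q - 16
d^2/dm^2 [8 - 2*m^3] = -12*m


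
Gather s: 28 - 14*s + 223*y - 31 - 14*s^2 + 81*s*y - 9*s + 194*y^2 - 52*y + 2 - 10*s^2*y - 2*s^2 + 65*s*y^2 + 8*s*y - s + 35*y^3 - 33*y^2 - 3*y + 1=s^2*(-10*y - 16) + s*(65*y^2 + 89*y - 24) + 35*y^3 + 161*y^2 + 168*y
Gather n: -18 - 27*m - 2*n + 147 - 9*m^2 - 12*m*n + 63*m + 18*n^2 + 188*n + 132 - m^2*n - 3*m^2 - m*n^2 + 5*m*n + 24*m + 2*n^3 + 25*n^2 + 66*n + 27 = -12*m^2 + 60*m + 2*n^3 + n^2*(43 - m) + n*(-m^2 - 7*m + 252) + 288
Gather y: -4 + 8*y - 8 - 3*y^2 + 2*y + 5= -3*y^2 + 10*y - 7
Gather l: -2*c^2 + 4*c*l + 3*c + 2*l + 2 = -2*c^2 + 3*c + l*(4*c + 2) + 2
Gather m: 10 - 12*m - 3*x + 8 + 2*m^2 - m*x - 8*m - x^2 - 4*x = 2*m^2 + m*(-x - 20) - x^2 - 7*x + 18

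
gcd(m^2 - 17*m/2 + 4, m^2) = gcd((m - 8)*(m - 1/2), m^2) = 1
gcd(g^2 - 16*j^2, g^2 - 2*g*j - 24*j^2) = g + 4*j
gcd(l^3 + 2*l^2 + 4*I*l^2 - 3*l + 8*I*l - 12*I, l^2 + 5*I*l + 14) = 1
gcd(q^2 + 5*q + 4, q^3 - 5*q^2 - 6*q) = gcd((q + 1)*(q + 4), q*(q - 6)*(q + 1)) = q + 1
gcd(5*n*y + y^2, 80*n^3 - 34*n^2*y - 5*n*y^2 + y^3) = 5*n + y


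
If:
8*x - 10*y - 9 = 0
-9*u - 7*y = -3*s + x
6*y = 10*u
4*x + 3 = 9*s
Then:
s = 645/719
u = 99/1438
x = 912/719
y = 165/1438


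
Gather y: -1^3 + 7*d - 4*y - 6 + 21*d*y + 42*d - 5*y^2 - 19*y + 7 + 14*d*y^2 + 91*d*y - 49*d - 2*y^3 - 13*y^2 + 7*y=-2*y^3 + y^2*(14*d - 18) + y*(112*d - 16)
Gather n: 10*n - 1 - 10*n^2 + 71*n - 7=-10*n^2 + 81*n - 8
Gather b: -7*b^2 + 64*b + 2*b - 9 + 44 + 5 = -7*b^2 + 66*b + 40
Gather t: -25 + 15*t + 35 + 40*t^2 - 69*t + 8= 40*t^2 - 54*t + 18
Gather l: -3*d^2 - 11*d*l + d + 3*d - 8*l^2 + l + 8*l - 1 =-3*d^2 + 4*d - 8*l^2 + l*(9 - 11*d) - 1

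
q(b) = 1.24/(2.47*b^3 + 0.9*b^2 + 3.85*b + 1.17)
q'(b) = 1.24*(-7.41*b^2 - 1.8*b - 3.85)/(2.47*b^3 + 0.9*b^2 + 3.85*b + 1.17)^2 = (-9.1884*b^2 - 2.232*b - 4.774)/(2.47*b^3 + 0.9*b^2 + 3.85*b + 1.17)^2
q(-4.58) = -0.01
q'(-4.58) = -0.00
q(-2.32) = -0.04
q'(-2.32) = -0.04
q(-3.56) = -0.01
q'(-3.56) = -0.01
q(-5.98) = -0.00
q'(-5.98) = -0.00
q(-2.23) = -0.04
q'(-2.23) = -0.05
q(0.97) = 0.15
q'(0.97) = -0.24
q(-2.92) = -0.02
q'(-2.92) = -0.02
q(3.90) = 0.01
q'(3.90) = -0.00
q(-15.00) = -0.00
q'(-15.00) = -0.00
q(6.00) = 0.00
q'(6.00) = -0.00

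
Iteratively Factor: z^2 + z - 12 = (z + 4)*(z - 3)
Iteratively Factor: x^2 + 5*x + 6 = (x + 3)*(x + 2)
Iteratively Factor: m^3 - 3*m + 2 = (m + 2)*(m^2 - 2*m + 1) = (m - 1)*(m + 2)*(m - 1)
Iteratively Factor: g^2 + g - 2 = (g + 2)*(g - 1)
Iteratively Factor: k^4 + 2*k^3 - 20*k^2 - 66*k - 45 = (k - 5)*(k^3 + 7*k^2 + 15*k + 9) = (k - 5)*(k + 1)*(k^2 + 6*k + 9) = (k - 5)*(k + 1)*(k + 3)*(k + 3)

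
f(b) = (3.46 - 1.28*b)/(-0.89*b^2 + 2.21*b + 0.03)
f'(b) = (3.46 - 1.28*b)*(1.78*b - 2.21)/(-0.89*b^2 + 2.21*b + 0.03)^2 - 1.28/(-0.89*b^2 + 2.21*b + 0.03)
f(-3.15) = -0.48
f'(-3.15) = -0.15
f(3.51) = 0.33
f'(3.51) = -0.01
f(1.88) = 1.01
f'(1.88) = -0.12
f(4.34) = 0.29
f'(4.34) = -0.05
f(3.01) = 0.28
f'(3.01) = 0.28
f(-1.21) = -1.27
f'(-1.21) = -1.08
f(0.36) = 4.22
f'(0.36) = -11.13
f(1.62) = 1.09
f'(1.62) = -0.43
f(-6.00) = -0.25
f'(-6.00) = -0.04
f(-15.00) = -0.10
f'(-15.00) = -0.01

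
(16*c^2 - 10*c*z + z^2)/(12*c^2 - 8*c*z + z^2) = (-8*c + z)/(-6*c + z)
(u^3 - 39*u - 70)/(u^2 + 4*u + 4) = (u^2 - 2*u - 35)/(u + 2)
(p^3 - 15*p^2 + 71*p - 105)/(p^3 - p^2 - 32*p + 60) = (p^2 - 10*p + 21)/(p^2 + 4*p - 12)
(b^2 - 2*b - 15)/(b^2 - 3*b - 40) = (-b^2 + 2*b + 15)/(-b^2 + 3*b + 40)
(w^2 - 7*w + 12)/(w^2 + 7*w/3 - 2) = 3*(w^2 - 7*w + 12)/(3*w^2 + 7*w - 6)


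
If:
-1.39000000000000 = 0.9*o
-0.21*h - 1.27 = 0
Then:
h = -6.05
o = -1.54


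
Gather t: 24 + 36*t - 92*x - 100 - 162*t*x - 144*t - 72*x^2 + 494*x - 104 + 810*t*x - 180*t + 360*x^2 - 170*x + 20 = t*(648*x - 288) + 288*x^2 + 232*x - 160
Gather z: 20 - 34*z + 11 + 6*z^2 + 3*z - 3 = 6*z^2 - 31*z + 28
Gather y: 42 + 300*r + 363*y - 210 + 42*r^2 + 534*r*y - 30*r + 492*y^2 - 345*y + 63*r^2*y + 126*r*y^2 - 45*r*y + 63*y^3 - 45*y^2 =42*r^2 + 270*r + 63*y^3 + y^2*(126*r + 447) + y*(63*r^2 + 489*r + 18) - 168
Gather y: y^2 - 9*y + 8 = y^2 - 9*y + 8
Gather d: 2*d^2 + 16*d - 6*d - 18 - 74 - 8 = 2*d^2 + 10*d - 100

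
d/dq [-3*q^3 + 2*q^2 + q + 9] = -9*q^2 + 4*q + 1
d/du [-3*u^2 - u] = -6*u - 1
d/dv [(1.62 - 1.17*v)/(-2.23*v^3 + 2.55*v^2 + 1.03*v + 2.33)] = (-5.2182*v^3 + 13.8213*v^2 - 8.262*v - 4.3947)/(4.9729*v^6 - 11.373*v^5 + 1.9087*v^4 - 5.1388*v^3 + 12.9439*v^2 + 4.7998*v + 5.4289)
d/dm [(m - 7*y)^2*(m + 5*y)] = 3*(m - 7*y)*(m + y)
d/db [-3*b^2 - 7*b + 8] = -6*b - 7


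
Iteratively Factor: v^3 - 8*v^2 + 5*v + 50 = (v - 5)*(v^2 - 3*v - 10) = (v - 5)^2*(v + 2)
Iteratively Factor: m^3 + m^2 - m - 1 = (m - 1)*(m^2 + 2*m + 1) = (m - 1)*(m + 1)*(m + 1)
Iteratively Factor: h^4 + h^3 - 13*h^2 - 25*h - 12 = (h + 1)*(h^3 - 13*h - 12) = (h + 1)*(h + 3)*(h^2 - 3*h - 4) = (h - 4)*(h + 1)*(h + 3)*(h + 1)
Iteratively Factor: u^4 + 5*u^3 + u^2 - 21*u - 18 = (u + 3)*(u^3 + 2*u^2 - 5*u - 6) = (u + 1)*(u + 3)*(u^2 + u - 6) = (u - 2)*(u + 1)*(u + 3)*(u + 3)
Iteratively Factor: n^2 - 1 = (n - 1)*(n + 1)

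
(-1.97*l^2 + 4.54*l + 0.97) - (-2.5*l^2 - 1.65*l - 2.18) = 0.53*l^2 + 6.19*l + 3.15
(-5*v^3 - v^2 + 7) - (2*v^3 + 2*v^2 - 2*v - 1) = -7*v^3 - 3*v^2 + 2*v + 8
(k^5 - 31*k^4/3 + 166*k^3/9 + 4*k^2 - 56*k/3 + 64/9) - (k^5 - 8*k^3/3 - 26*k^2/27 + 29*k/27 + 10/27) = -31*k^4/3 + 190*k^3/9 + 134*k^2/27 - 533*k/27 + 182/27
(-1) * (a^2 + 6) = -a^2 - 6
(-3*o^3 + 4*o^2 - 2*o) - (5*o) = -3*o^3 + 4*o^2 - 7*o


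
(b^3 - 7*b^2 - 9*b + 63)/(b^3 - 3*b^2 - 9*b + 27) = (b - 7)/(b - 3)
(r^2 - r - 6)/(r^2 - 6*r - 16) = (r - 3)/(r - 8)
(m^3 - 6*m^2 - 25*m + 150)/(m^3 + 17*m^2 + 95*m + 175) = (m^2 - 11*m + 30)/(m^2 + 12*m + 35)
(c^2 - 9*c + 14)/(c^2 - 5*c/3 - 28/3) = 3*(-c^2 + 9*c - 14)/(-3*c^2 + 5*c + 28)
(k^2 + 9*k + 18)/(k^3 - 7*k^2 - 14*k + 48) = (k + 6)/(k^2 - 10*k + 16)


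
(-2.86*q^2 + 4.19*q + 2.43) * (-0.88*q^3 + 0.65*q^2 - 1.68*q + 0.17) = 2.5168*q^5 - 5.5462*q^4 + 5.3899*q^3 - 5.9459*q^2 - 3.3701*q + 0.4131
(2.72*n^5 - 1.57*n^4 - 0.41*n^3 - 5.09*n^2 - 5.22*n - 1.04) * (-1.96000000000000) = -5.3312*n^5 + 3.0772*n^4 + 0.8036*n^3 + 9.9764*n^2 + 10.2312*n + 2.0384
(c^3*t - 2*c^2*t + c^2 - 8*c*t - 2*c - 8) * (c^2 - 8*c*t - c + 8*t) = c^5*t - 8*c^4*t^2 - 3*c^4*t + c^4 + 24*c^3*t^2 - 14*c^3*t - 3*c^3 + 48*c^2*t^2 + 32*c^2*t - 6*c^2 - 64*c*t^2 + 48*c*t + 8*c - 64*t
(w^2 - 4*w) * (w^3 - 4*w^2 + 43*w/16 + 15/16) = w^5 - 8*w^4 + 299*w^3/16 - 157*w^2/16 - 15*w/4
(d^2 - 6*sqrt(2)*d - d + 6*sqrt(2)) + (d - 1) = d^2 - 6*sqrt(2)*d - 1 + 6*sqrt(2)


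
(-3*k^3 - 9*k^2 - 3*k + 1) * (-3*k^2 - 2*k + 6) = 9*k^5 + 33*k^4 + 9*k^3 - 51*k^2 - 20*k + 6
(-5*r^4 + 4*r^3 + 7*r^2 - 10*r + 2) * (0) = 0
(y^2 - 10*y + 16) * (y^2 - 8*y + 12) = y^4 - 18*y^3 + 108*y^2 - 248*y + 192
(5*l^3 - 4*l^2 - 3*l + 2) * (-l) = -5*l^4 + 4*l^3 + 3*l^2 - 2*l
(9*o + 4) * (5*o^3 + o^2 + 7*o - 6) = 45*o^4 + 29*o^3 + 67*o^2 - 26*o - 24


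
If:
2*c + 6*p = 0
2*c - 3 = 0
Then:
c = 3/2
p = -1/2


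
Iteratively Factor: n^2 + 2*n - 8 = (n + 4)*(n - 2)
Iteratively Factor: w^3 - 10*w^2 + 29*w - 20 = (w - 4)*(w^2 - 6*w + 5) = (w - 4)*(w - 1)*(w - 5)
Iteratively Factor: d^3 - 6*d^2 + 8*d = (d - 2)*(d^2 - 4*d) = d*(d - 2)*(d - 4)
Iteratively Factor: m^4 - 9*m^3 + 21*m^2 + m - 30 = (m + 1)*(m^3 - 10*m^2 + 31*m - 30) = (m - 3)*(m + 1)*(m^2 - 7*m + 10) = (m - 3)*(m - 2)*(m + 1)*(m - 5)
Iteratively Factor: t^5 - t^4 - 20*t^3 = (t - 5)*(t^4 + 4*t^3) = t*(t - 5)*(t^3 + 4*t^2) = t^2*(t - 5)*(t^2 + 4*t) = t^2*(t - 5)*(t + 4)*(t)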